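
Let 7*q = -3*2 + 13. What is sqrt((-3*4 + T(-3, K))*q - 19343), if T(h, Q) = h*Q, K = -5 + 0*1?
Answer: 2*I*sqrt(4835) ≈ 139.07*I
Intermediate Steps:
K = -5 (K = -5 + 0 = -5)
T(h, Q) = Q*h
q = 1 (q = (-3*2 + 13)/7 = (-6 + 13)/7 = (1/7)*7 = 1)
sqrt((-3*4 + T(-3, K))*q - 19343) = sqrt((-3*4 - 5*(-3))*1 - 19343) = sqrt((-12 + 15)*1 - 19343) = sqrt(3*1 - 19343) = sqrt(3 - 19343) = sqrt(-19340) = 2*I*sqrt(4835)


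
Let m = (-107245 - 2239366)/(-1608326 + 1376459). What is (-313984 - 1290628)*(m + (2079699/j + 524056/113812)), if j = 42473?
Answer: -28636711928878669024184/280207622000223 ≈ -1.0220e+8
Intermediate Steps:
m = 2346611/231867 (m = -2346611/(-231867) = -2346611*(-1/231867) = 2346611/231867 ≈ 10.120)
(-313984 - 1290628)*(m + (2079699/j + 524056/113812)) = (-313984 - 1290628)*(2346611/231867 + (2079699/42473 + 524056/113812)) = -1604612*(2346611/231867 + (2079699*(1/42473) + 524056*(1/113812))) = -1604612*(2346611/231867 + (2079699/42473 + 131014/28453)) = -1604612*(2346611/231867 + 64738233269/1208484269) = -1604612*17846502412345582/280207622000223 = -28636711928878669024184/280207622000223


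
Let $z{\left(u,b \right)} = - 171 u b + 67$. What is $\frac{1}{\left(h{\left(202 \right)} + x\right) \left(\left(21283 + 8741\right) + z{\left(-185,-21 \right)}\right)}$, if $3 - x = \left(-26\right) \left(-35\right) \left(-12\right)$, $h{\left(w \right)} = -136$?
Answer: $- \frac{1}{6841590028} \approx -1.4616 \cdot 10^{-10}$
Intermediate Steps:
$x = 10923$ ($x = 3 - \left(-26\right) \left(-35\right) \left(-12\right) = 3 - 910 \left(-12\right) = 3 - -10920 = 3 + 10920 = 10923$)
$z{\left(u,b \right)} = 67 - 171 b u$ ($z{\left(u,b \right)} = - 171 b u + 67 = 67 - 171 b u$)
$\frac{1}{\left(h{\left(202 \right)} + x\right) \left(\left(21283 + 8741\right) + z{\left(-185,-21 \right)}\right)} = \frac{1}{\left(-136 + 10923\right) \left(\left(21283 + 8741\right) + \left(67 - \left(-3591\right) \left(-185\right)\right)\right)} = \frac{1}{10787 \left(30024 + \left(67 - 664335\right)\right)} = \frac{1}{10787 \left(30024 - 664268\right)} = \frac{1}{10787 \left(-634244\right)} = \frac{1}{-6841590028} = - \frac{1}{6841590028}$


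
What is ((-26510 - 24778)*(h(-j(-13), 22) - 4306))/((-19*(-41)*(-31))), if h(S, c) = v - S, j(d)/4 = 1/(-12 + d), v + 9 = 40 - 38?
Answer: -5530333752/603725 ≈ -9160.3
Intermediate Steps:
v = -7 (v = -9 + (40 - 38) = -9 + 2 = -7)
j(d) = 4/(-12 + d)
h(S, c) = -7 - S
((-26510 - 24778)*(h(-j(-13), 22) - 4306))/((-19*(-41)*(-31))) = ((-26510 - 24778)*((-7 - (-1)*4/(-12 - 13)) - 4306))/((-19*(-41)*(-31))) = (-51288*((-7 - (-1)*4/(-25)) - 4306))/((779*(-31))) = -51288*((-7 - (-1)*4*(-1/25)) - 4306)/(-24149) = -51288*((-7 - (-1)*(-4)/25) - 4306)*(-1/24149) = -51288*((-7 - 1*4/25) - 4306)*(-1/24149) = -51288*((-7 - 4/25) - 4306)*(-1/24149) = -51288*(-179/25 - 4306)*(-1/24149) = -51288*(-107829/25)*(-1/24149) = (5530333752/25)*(-1/24149) = -5530333752/603725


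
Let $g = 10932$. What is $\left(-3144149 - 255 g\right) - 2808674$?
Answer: $-8740483$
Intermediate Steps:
$\left(-3144149 - 255 g\right) - 2808674 = \left(-3144149 - 2787660\right) - 2808674 = -5931809 - 2808674 = -8740483$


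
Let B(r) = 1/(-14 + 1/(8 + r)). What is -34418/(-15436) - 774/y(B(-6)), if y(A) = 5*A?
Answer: 80731427/38590 ≈ 2092.0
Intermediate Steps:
-34418/(-15436) - 774/y(B(-6)) = -34418/(-15436) - 774*(111 + 14*(-6))/(5*(-8 - 1*(-6))) = -34418*(-1/15436) - 774*(111 - 84)/(5*(-8 + 6)) = 17209/7718 - 774/(5*(-2/27)) = 17209/7718 - 774/(-10/27) = 17209/7718 - 774*(-27/10) = 17209/7718 + 10449/5 = 80731427/38590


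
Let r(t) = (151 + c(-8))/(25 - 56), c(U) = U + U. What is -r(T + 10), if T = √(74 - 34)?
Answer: 135/31 ≈ 4.3548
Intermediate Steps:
T = 2*√10 (T = √40 = 2*√10 ≈ 6.3246)
c(U) = 2*U
r(t) = -135/31 (r(t) = (151 + 2*(-8))/(25 - 56) = (151 - 16)/(-31) = 135*(-1/31) = -135/31)
-r(T + 10) = -1*(-135/31) = 135/31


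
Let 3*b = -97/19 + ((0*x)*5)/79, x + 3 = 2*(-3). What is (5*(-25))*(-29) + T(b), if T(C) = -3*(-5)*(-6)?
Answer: 3535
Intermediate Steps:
x = -9 (x = -3 + 2*(-3) = -3 - 6 = -9)
b = -97/57 (b = (-97/19 + ((0*(-9))*5)/79)/3 = (-97*1/19 + (0*5)*(1/79))/3 = (-97/19 + 0*(1/79))/3 = (-97/19 + 0)/3 = (⅓)*(-97/19) = -97/57 ≈ -1.7018)
T(C) = -90 (T(C) = 15*(-6) = -90)
(5*(-25))*(-29) + T(b) = (5*(-25))*(-29) - 90 = -125*(-29) - 90 = 3625 - 90 = 3535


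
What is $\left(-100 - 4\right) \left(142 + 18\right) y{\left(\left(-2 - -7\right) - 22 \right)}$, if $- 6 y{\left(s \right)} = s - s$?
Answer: $0$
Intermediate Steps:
$y{\left(s \right)} = 0$ ($y{\left(s \right)} = - \frac{s - s}{6} = \left(- \frac{1}{6}\right) 0 = 0$)
$\left(-100 - 4\right) \left(142 + 18\right) y{\left(\left(-2 - -7\right) - 22 \right)} = \left(-100 - 4\right) \left(142 + 18\right) 0 = \left(-104\right) 160 \cdot 0 = \left(-16640\right) 0 = 0$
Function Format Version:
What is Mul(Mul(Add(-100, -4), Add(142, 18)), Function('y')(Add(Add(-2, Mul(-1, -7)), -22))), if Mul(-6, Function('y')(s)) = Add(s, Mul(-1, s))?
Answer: 0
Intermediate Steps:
Function('y')(s) = 0 (Function('y')(s) = Mul(Rational(-1, 6), Add(s, Mul(-1, s))) = Mul(Rational(-1, 6), 0) = 0)
Mul(Mul(Add(-100, -4), Add(142, 18)), Function('y')(Add(Add(-2, Mul(-1, -7)), -22))) = Mul(Mul(Add(-100, -4), Add(142, 18)), 0) = Mul(Mul(-104, 160), 0) = Mul(-16640, 0) = 0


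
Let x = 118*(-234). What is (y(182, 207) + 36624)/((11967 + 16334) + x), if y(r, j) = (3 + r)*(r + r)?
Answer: 103964/689 ≈ 150.89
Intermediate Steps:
y(r, j) = 2*r*(3 + r) (y(r, j) = (3 + r)*(2*r) = 2*r*(3 + r))
x = -27612
(y(182, 207) + 36624)/((11967 + 16334) + x) = (2*182*(3 + 182) + 36624)/((11967 + 16334) - 27612) = (2*182*185 + 36624)/(28301 - 27612) = (67340 + 36624)/689 = 103964*(1/689) = 103964/689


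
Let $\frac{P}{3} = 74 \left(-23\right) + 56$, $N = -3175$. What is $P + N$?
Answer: $-8113$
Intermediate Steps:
$P = -4938$ ($P = 3 \left(74 \left(-23\right) + 56\right) = 3 \left(-1702 + 56\right) = 3 \left(-1646\right) = -4938$)
$P + N = -4938 - 3175 = -8113$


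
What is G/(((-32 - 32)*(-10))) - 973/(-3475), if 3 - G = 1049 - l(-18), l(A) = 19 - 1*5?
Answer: -533/400 ≈ -1.3325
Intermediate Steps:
l(A) = 14 (l(A) = 19 - 5 = 14)
G = -1032 (G = 3 - (1049 - 1*14) = 3 - (1049 - 14) = 3 - 1*1035 = 3 - 1035 = -1032)
G/(((-32 - 32)*(-10))) - 973/(-3475) = -1032*(-1/(10*(-32 - 32))) - 973/(-3475) = -1032/((-64*(-10))) - 973*(-1/3475) = -1032/640 + 7/25 = -1032*1/640 + 7/25 = -129/80 + 7/25 = -533/400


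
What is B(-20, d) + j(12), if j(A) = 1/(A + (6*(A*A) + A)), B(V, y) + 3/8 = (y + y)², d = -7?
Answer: 43429/222 ≈ 195.63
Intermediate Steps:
B(V, y) = -3/8 + 4*y² (B(V, y) = -3/8 + (y + y)² = -3/8 + (2*y)² = -3/8 + 4*y²)
j(A) = 1/(2*A + 6*A²) (j(A) = 1/(A + (6*A² + A)) = 1/(A + (A + 6*A²)) = 1/(2*A + 6*A²))
B(-20, d) + j(12) = (-3/8 + 4*(-7)²) + (½)/(12*(1 + 3*12)) = (-3/8 + 4*49) + (½)*(1/12)/(1 + 36) = (-3/8 + 196) + (½)*(1/12)/37 = 1565/8 + (½)*(1/12)*(1/37) = 1565/8 + 1/888 = 43429/222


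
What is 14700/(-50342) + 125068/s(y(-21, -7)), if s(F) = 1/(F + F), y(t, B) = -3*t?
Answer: 396658907778/25171 ≈ 1.5759e+7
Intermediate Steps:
s(F) = 1/(2*F)
14700/(-50342) + 125068/s(y(-21, -7)) = 14700/(-50342) + 125068/((1/(2*((-3*(-21)))))) = 14700*(-1/50342) + 125068/(((½)/63)) = -7350/25171 + 125068/(((½)*(1/63))) = -7350/25171 + 125068/(1/126) = -7350/25171 + 125068*126 = -7350/25171 + 15758568 = 396658907778/25171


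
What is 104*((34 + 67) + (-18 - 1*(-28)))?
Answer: 11544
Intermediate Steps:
104*((34 + 67) + (-18 - 1*(-28))) = 104*(101 + (-18 + 28)) = 104*(101 + 10) = 104*111 = 11544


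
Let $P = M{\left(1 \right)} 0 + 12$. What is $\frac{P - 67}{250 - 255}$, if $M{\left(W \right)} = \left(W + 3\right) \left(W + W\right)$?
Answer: $11$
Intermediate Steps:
$M{\left(W \right)} = 2 W \left(3 + W\right)$ ($M{\left(W \right)} = \left(3 + W\right) 2 W = 2 W \left(3 + W\right)$)
$P = 12$ ($P = 2 \cdot 1 \left(3 + 1\right) 0 + 12 = 2 \cdot 1 \cdot 4 \cdot 0 + 12 = 8 \cdot 0 + 12 = 0 + 12 = 12$)
$\frac{P - 67}{250 - 255} = \frac{12 - 67}{250 - 255} = - \frac{55}{-5} = \left(-55\right) \left(- \frac{1}{5}\right) = 11$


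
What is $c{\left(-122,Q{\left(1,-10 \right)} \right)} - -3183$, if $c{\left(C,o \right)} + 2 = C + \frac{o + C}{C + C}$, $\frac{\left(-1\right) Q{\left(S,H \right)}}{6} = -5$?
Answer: $\frac{186622}{61} \approx 3059.4$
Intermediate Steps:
$Q{\left(S,H \right)} = 30$ ($Q{\left(S,H \right)} = \left(-6\right) \left(-5\right) = 30$)
$c{\left(C,o \right)} = -2 + C + \frac{C + o}{2 C}$ ($c{\left(C,o \right)} = -2 + \left(C + \frac{o + C}{C + C}\right) = -2 + \left(C + \frac{C + o}{2 C}\right) = -2 + C + \frac{C + o}{2 C}$)
$c{\left(-122,Q{\left(1,-10 \right)} \right)} - -3183 = \left(- \frac{3}{2} - 122 + \frac{1}{2} \cdot 30 \frac{1}{-122}\right) - -3183 = \left(- \frac{3}{2} - 122 + \frac{1}{2} \cdot 30 \left(- \frac{1}{122}\right)\right) + \left(-8467 + 11650\right) = \left(- \frac{3}{2} - 122 - \frac{15}{122}\right) + 3183 = - \frac{7541}{61} + 3183 = \frac{186622}{61}$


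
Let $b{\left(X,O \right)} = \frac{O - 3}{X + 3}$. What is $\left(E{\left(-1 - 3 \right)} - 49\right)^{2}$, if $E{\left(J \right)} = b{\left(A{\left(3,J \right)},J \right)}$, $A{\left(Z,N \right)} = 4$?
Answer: $2500$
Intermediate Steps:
$b{\left(X,O \right)} = \frac{-3 + O}{3 + X}$
$E{\left(J \right)} = - \frac{3}{7} + \frac{J}{7}$ ($E{\left(J \right)} = \frac{-3 + J}{3 + 4} = \frac{-3 + J}{7} = - \frac{3}{7} + \frac{J}{7}$)
$\left(E{\left(-1 - 3 \right)} - 49\right)^{2} = \left(\left(- \frac{3}{7} + \frac{-1 - 3}{7}\right) - 49\right)^{2} = \left(\left(- \frac{3}{7} + \frac{1}{7} \left(-4\right)\right) - 49\right)^{2} = \left(\left(- \frac{3}{7} - \frac{4}{7}\right) - 49\right)^{2} = \left(-1 - 49\right)^{2} = \left(-50\right)^{2} = 2500$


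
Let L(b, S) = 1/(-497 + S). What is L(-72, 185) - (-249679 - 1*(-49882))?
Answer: 62336663/312 ≈ 1.9980e+5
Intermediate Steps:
L(-72, 185) - (-249679 - 1*(-49882)) = 1/(-497 + 185) - (-249679 - 1*(-49882)) = 1/(-312) - (-249679 + 49882) = -1/312 - 1*(-199797) = -1/312 + 199797 = 62336663/312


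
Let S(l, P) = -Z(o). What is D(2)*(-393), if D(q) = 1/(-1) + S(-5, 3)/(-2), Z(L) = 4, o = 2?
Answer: -393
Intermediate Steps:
S(l, P) = -4 (S(l, P) = -1*4 = -4)
D(q) = 1 (D(q) = 1/(-1) - 4/(-2) = 1*(-1) - 4*(-½) = -1 + 2 = 1)
D(2)*(-393) = 1*(-393) = -393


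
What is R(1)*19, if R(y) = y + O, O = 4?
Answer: 95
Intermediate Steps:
R(y) = 4 + y (R(y) = y + 4 = 4 + y)
R(1)*19 = (4 + 1)*19 = 5*19 = 95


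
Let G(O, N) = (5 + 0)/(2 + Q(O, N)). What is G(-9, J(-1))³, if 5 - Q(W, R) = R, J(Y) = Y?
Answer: 125/512 ≈ 0.24414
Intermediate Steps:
Q(W, R) = 5 - R
G(O, N) = 5/(7 - N) (G(O, N) = (5 + 0)/(2 + (5 - N)) = 5/(7 - N))
G(-9, J(-1))³ = (-5/(-7 - 1))³ = (-5/(-8))³ = (-5*(-⅛))³ = (5/8)³ = 125/512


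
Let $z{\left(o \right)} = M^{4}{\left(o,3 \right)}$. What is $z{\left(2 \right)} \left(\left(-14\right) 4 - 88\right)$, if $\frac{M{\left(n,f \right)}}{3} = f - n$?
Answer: $-11664$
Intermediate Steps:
$M{\left(n,f \right)} = - 3 n + 3 f$ ($M{\left(n,f \right)} = 3 \left(f - n\right) = - 3 n + 3 f$)
$z{\left(o \right)} = \left(9 - 3 o\right)^{4}$ ($z{\left(o \right)} = \left(- 3 o + 3 \cdot 3\right)^{4} = \left(- 3 o + 9\right)^{4} = \left(9 - 3 o\right)^{4}$)
$z{\left(2 \right)} \left(\left(-14\right) 4 - 88\right) = 81 \left(-3 + 2\right)^{4} \left(\left(-14\right) 4 - 88\right) = 81 \left(-1\right)^{4} \left(-56 - 88\right) = 81 \cdot 1 \left(-144\right) = 81 \left(-144\right) = -11664$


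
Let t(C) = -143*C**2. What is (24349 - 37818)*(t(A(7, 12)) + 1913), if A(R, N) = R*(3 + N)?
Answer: 21209122478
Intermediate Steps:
(24349 - 37818)*(t(A(7, 12)) + 1913) = (24349 - 37818)*(-143*49*(3 + 12)**2 + 1913) = -13469*(-143*(7*15)**2 + 1913) = -13469*(-143*105**2 + 1913) = -13469*(-143*11025 + 1913) = -13469*(-1576575 + 1913) = -13469*(-1574662) = 21209122478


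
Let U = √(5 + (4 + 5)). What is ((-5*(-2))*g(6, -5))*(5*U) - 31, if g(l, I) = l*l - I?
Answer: -31 + 2050*√14 ≈ 7639.4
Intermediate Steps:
g(l, I) = l² - I
U = √14 (U = √(5 + 9) = √14 ≈ 3.7417)
((-5*(-2))*g(6, -5))*(5*U) - 31 = ((-5*(-2))*(6² - 1*(-5)))*(5*√14) - 31 = (10*(36 + 5))*(5*√14) - 31 = (10*41)*(5*√14) - 31 = 410*(5*√14) - 31 = 2050*√14 - 31 = -31 + 2050*√14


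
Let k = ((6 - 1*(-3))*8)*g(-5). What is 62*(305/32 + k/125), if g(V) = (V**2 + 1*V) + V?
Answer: 450647/400 ≈ 1126.6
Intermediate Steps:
g(V) = V**2 + 2*V (g(V) = (V**2 + V) + V = (V + V**2) + V = V**2 + 2*V)
k = 1080 (k = ((6 - 1*(-3))*8)*(-5*(2 - 5)) = ((6 + 3)*8)*(-5*(-3)) = (9*8)*15 = 72*15 = 1080)
62*(305/32 + k/125) = 62*(305/32 + 1080/125) = 62*(305*(1/32) + 1080*(1/125)) = 62*(305/32 + 216/25) = 62*(14537/800) = 450647/400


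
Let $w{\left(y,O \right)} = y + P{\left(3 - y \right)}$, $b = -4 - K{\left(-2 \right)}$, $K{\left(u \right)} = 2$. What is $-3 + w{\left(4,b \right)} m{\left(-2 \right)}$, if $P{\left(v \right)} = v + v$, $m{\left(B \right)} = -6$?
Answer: $-15$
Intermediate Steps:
$b = -6$ ($b = -4 - 2 = -6$)
$P{\left(v \right)} = 2 v$
$w{\left(y,O \right)} = 6 - y$ ($w{\left(y,O \right)} = y + 2 \left(3 - y\right) = y - \left(-6 + 2 y\right) = 6 - y$)
$-3 + w{\left(4,b \right)} m{\left(-2 \right)} = -3 + \left(6 - 4\right) \left(-6\right) = -3 + 2 \left(-6\right) = -3 - 12 = -15$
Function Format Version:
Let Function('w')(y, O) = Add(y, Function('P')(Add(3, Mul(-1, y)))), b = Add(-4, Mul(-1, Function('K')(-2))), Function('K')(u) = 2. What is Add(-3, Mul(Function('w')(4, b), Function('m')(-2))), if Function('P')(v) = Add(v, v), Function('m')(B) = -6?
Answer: -15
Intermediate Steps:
b = -6 (b = Add(-4, Mul(-1, 2)) = Add(-4, -2) = -6)
Function('P')(v) = Mul(2, v)
Function('w')(y, O) = Add(6, Mul(-1, y)) (Function('w')(y, O) = Add(y, Mul(2, Add(3, Mul(-1, y)))) = Add(y, Add(6, Mul(-2, y))) = Add(6, Mul(-1, y)))
Add(-3, Mul(Function('w')(4, b), Function('m')(-2))) = Add(-3, Mul(Add(6, Mul(-1, 4)), -6)) = Add(-3, Mul(Add(6, -4), -6)) = Add(-3, Mul(2, -6)) = Add(-3, -12) = -15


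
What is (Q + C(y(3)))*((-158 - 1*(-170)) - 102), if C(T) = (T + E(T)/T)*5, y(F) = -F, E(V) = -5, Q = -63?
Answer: 6270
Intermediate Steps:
C(T) = -25/T + 5*T (C(T) = (T - 5/T)*5 = -25/T + 5*T)
(Q + C(y(3)))*((-158 - 1*(-170)) - 102) = (-63 + (-25/((-1*3)) + 5*(-1*3)))*((-158 - 1*(-170)) - 102) = (-63 + (-25/(-3) + 5*(-3)))*((-158 + 170) - 102) = (-63 + (-25*(-1/3) - 15))*(12 - 102) = (-63 + (25/3 - 15))*(-90) = (-63 - 20/3)*(-90) = -209/3*(-90) = 6270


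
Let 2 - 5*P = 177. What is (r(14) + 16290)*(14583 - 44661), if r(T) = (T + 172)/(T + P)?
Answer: -3427929504/7 ≈ -4.8970e+8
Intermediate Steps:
P = -35 (P = ⅖ - ⅕*177 = ⅖ - 177/5 = -35)
r(T) = (172 + T)/(-35 + T) (r(T) = (T + 172)/(T - 35) = (172 + T)/(-35 + T))
(r(14) + 16290)*(14583 - 44661) = ((172 + 14)/(-35 + 14) + 16290)*(14583 - 44661) = (186/(-21) + 16290)*(-30078) = (-1/21*186 + 16290)*(-30078) = (-62/7 + 16290)*(-30078) = (113968/7)*(-30078) = -3427929504/7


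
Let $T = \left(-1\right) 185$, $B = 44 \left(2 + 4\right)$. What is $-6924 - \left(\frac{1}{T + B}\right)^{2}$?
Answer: $- \frac{43212685}{6241} \approx -6924.0$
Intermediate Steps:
$B = 264$ ($B = 44 \cdot 6 = 264$)
$T = -185$
$-6924 - \left(\frac{1}{T + B}\right)^{2} = -6924 - \left(\frac{1}{-185 + 264}\right)^{2} = -6924 - \left(\frac{1}{79}\right)^{2} = -6924 - \frac{1}{6241} = - \frac{43212685}{6241}$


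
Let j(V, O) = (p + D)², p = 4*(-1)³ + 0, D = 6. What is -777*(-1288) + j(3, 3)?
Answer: 1000780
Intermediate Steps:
p = -4 (p = 4*(-1) + 0 = -4 + 0 = -4)
j(V, O) = 4 (j(V, O) = (-4 + 6)² = 2² = 4)
-777*(-1288) + j(3, 3) = -777*(-1288) + 4 = 1000776 + 4 = 1000780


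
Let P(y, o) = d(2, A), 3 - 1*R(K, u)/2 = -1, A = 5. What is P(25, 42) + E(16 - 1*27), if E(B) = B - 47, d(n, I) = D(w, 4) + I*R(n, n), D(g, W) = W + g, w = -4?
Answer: -18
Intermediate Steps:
R(K, u) = 8 (R(K, u) = 6 - 2*(-1) = 6 + 2 = 8)
d(n, I) = 8*I (d(n, I) = (4 - 4) + I*8 = 0 + 8*I = 8*I)
P(y, o) = 40 (P(y, o) = 8*5 = 40)
E(B) = -47 + B
P(25, 42) + E(16 - 1*27) = 40 + (-47 + (16 - 1*27)) = 40 + (-47 + (16 - 27)) = 40 + (-47 - 11) = 40 - 58 = -18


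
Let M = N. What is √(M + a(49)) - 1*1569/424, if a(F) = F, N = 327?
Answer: -1569/424 + 2*√94 ≈ 15.690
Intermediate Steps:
M = 327
√(M + a(49)) - 1*1569/424 = √(327 + 49) - 1*1569/424 = √376 - 1569*1/424 = 2*√94 - 1569/424 = -1569/424 + 2*√94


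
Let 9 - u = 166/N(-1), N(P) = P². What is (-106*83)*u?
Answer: 1381286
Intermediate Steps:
u = -157 (u = 9 - 166/((-1)²) = 9 - 166/1 = 9 - 166 = -157)
(-106*83)*u = -106*83*(-157) = -8798*(-157) = 1381286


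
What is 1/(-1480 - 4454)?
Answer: -1/5934 ≈ -0.00016852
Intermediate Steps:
1/(-1480 - 4454) = 1/(-5934) = -1/5934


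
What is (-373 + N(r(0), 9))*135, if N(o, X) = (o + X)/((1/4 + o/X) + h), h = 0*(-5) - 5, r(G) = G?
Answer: -961605/19 ≈ -50611.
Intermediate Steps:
h = -5 (h = 0 - 5 = -5)
N(o, X) = (X + o)/(-19/4 + o/X) (N(o, X) = (o + X)/((1/4 + o/X) - 5) = (X + o)/((1*(¼) + o/X) - 5) = (X + o)/((¼ + o/X) - 5) = (X + o)/(-19/4 + o/X))
(-373 + N(r(0), 9))*135 = (-373 + 4*9*(9 + 0)/(-19*9 + 4*0))*135 = (-373 + 4*9*9/(-171 + 0))*135 = (-373 + 4*9*9/(-171))*135 = (-373 + 4*9*(-1/171)*9)*135 = (-373 - 36/19)*135 = -7123/19*135 = -961605/19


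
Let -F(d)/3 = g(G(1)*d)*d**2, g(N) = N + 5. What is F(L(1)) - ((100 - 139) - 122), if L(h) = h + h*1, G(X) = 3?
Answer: 29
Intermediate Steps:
L(h) = 2*h (L(h) = h + h = 2*h)
g(N) = 5 + N
F(d) = -3*d**2*(5 + 3*d) (F(d) = -3*(5 + 3*d)*d**2 = -3*d**2*(5 + 3*d))
F(L(1)) - ((100 - 139) - 122) = (2*1)**2*(-15 - 18) - ((100 - 139) - 122) = 2**2*(-15 - 9*2) - (-39 - 122) = 4*(-15 - 18) - 1*(-161) = 4*(-33) + 161 = -132 + 161 = 29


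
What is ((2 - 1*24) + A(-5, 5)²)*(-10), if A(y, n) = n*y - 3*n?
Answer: -15780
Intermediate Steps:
A(y, n) = -3*n + n*y
((2 - 1*24) + A(-5, 5)²)*(-10) = ((2 - 1*24) + (5*(-3 - 5))²)*(-10) = ((2 - 24) + (5*(-8))²)*(-10) = (-22 + (-40)²)*(-10) = (-22 + 1600)*(-10) = 1578*(-10) = -15780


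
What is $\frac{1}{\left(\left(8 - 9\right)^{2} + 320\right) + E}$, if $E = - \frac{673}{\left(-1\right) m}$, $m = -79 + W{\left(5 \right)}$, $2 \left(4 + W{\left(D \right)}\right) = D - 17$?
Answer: $\frac{89}{27896} \approx 0.0031904$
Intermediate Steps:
$W{\left(D \right)} = - \frac{25}{2} + \frac{D}{2}$ ($W{\left(D \right)} = -4 + \frac{D - 17}{2} = -4 + \frac{-17 + D}{2} = -4 + \left(- \frac{17}{2} + \frac{D}{2}\right) = - \frac{25}{2} + \frac{D}{2}$)
$m = -89$ ($m = -79 + \left(- \frac{25}{2} + \frac{1}{2} \cdot 5\right) = -79 + \left(- \frac{25}{2} + \frac{5}{2}\right) = -79 - 10 = -89$)
$E = - \frac{673}{89}$ ($E = - \frac{673}{\left(-1\right) \left(-89\right)} = - \frac{673}{89} \approx -7.5618$)
$\frac{1}{\left(\left(8 - 9\right)^{2} + 320\right) + E} = \frac{1}{\left(\left(8 - 9\right)^{2} + 320\right) - \frac{673}{89}} = \frac{1}{\left(\left(-1\right)^{2} + 320\right) - \frac{673}{89}} = \frac{1}{\left(1 + 320\right) - \frac{673}{89}} = \frac{1}{321 - \frac{673}{89}} = \frac{1}{\frac{27896}{89}} = \frac{89}{27896}$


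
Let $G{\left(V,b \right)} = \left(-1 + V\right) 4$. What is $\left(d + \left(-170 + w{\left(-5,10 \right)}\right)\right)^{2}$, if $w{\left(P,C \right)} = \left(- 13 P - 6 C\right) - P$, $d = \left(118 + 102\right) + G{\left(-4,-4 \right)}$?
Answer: $1600$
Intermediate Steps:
$G{\left(V,b \right)} = -4 + 4 V$
$d = 200$ ($d = \left(118 + 102\right) + \left(-4 + 4 \left(-4\right)\right) = 220 - 20 = 200$)
$w{\left(P,C \right)} = - 14 P - 6 C$
$\left(d + \left(-170 + w{\left(-5,10 \right)}\right)\right)^{2} = \left(200 - 160\right)^{2} = 40^{2} = 1600$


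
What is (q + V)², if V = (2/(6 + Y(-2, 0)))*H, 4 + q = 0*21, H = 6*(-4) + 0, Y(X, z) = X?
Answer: 256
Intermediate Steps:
H = -24 (H = -24 + 0 = -24)
q = -4 (q = -4 + 0*21 = -4 + 0 = -4)
V = -12 (V = (2/(6 - 2))*(-24) = (2/4)*(-24) = (2*(¼))*(-24) = (½)*(-24) = -12)
(q + V)² = (-4 - 12)² = (-16)² = 256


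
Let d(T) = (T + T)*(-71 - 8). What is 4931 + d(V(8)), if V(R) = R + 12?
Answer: 1771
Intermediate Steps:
V(R) = 12 + R
d(T) = -158*T (d(T) = (2*T)*(-79) = -158*T)
4931 + d(V(8)) = 4931 - 158*(12 + 8) = 4931 - 158*20 = 4931 - 3160 = 1771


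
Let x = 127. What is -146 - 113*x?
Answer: -14497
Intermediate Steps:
-146 - 113*x = -146 - 113*127 = -146 - 14351 = -14497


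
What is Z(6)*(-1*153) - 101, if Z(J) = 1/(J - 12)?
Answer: -151/2 ≈ -75.500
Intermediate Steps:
Z(J) = 1/(-12 + J)
Z(6)*(-1*153) - 101 = (-1*153)/(-12 + 6) - 101 = -153/(-6) - 101 = -1/6*(-153) - 101 = 51/2 - 101 = -151/2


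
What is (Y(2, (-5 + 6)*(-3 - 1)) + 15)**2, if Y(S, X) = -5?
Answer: 100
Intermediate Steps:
(Y(2, (-5 + 6)*(-3 - 1)) + 15)**2 = (-5 + 15)**2 = 10**2 = 100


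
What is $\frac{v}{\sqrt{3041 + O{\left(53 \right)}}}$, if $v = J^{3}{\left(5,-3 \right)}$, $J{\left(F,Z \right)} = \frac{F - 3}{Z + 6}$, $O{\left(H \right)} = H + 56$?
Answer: $\frac{4 \sqrt{14}}{2835} \approx 0.0052792$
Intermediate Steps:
$O{\left(H \right)} = 56 + H$
$J{\left(F,Z \right)} = \frac{-3 + F}{6 + Z}$
$v = \frac{8}{27}$ ($v = \left(\frac{-3 + 5}{6 - 3}\right)^{3} = \left(\frac{1}{3} \cdot 2\right)^{3} = \left(\frac{2}{3}\right)^{3} = \frac{8}{27} \approx 0.2963$)
$\frac{v}{\sqrt{3041 + O{\left(53 \right)}}} = \frac{8}{27 \sqrt{3041 + \left(56 + 53\right)}} = \frac{8}{27 \sqrt{3041 + 109}} = \frac{8}{27 \sqrt{3150}} = \frac{8}{27 \cdot 15 \sqrt{14}} = \frac{8 \frac{\sqrt{14}}{210}}{27} = \frac{4 \sqrt{14}}{2835}$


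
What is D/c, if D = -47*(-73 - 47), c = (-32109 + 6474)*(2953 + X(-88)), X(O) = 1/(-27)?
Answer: -5076/68129285 ≈ -7.4505e-5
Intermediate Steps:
X(O) = -1/27
c = -681292850/9 (c = (-32109 + 6474)*(2953 - 1/27) = -25635*79730/27 = -681292850/9 ≈ -7.5699e+7)
D = 5640 (D = -47*(-120) = 5640)
D/c = 5640/(-681292850/9) = 5640*(-9/681292850) = -5076/68129285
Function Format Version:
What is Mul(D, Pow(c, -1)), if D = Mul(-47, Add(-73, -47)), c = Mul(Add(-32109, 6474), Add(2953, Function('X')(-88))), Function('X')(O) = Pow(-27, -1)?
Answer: Rational(-5076, 68129285) ≈ -7.4505e-5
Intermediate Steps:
Function('X')(O) = Rational(-1, 27)
c = Rational(-681292850, 9) (c = Mul(Add(-32109, 6474), Add(2953, Rational(-1, 27))) = Mul(-25635, Rational(79730, 27)) = Rational(-681292850, 9) ≈ -7.5699e+7)
D = 5640 (D = Mul(-47, -120) = 5640)
Mul(D, Pow(c, -1)) = Mul(5640, Pow(Rational(-681292850, 9), -1)) = Mul(5640, Rational(-9, 681292850)) = Rational(-5076, 68129285)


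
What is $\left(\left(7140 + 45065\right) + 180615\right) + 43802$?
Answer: $276622$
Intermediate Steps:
$\left(\left(7140 + 45065\right) + 180615\right) + 43802 = \left(52205 + 180615\right) + 43802 = 232820 + 43802 = 276622$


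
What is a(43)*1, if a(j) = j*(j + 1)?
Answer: 1892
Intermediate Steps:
a(j) = j*(1 + j)
a(43)*1 = (43*(1 + 43))*1 = (43*44)*1 = 1892*1 = 1892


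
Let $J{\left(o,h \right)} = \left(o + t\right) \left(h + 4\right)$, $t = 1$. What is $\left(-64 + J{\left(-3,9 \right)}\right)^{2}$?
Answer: $8100$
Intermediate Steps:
$J{\left(o,h \right)} = \left(1 + o\right) \left(4 + h\right)$ ($J{\left(o,h \right)} = \left(o + 1\right) \left(h + 4\right) = \left(1 + o\right) \left(4 + h\right)$)
$\left(-64 + J{\left(-3,9 \right)}\right)^{2} = \left(-64 + \left(4 + 9 + 4 \left(-3\right) + 9 \left(-3\right)\right)\right)^{2} = \left(-64 + \left(4 + 9 - 12 - 27\right)\right)^{2} = \left(-64 - 26\right)^{2} = \left(-90\right)^{2} = 8100$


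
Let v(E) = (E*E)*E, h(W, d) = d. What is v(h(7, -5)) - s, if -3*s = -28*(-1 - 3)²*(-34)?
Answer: 14857/3 ≈ 4952.3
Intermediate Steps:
v(E) = E³ (v(E) = E²*E = E³)
s = -15232/3 (s = -(-28*(-1 - 3)²)*(-34)/3 = -(-28*(-4)²)*(-34)/3 = -(-28*16)*(-34)/3 = -(-448)*(-34)/3 = -⅓*15232 = -15232/3 ≈ -5077.3)
v(h(7, -5)) - s = (-5)³ - 1*(-15232/3) = -125 + 15232/3 = 14857/3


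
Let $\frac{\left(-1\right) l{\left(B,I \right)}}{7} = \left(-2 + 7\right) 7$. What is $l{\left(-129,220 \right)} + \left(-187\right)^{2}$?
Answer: $34724$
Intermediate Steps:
$l{\left(B,I \right)} = -245$ ($l{\left(B,I \right)} = - 7 \left(-2 + 7\right) 7 = - 7 \cdot 5 \cdot 7 = \left(-7\right) 35 = -245$)
$l{\left(-129,220 \right)} + \left(-187\right)^{2} = -245 + \left(-187\right)^{2} = -245 + 34969 = 34724$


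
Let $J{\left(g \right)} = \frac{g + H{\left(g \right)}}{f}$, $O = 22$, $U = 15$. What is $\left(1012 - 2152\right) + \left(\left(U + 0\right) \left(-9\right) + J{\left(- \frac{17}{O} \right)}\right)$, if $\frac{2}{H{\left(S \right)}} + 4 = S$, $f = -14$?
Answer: $- \frac{41230747}{32340} \approx -1274.9$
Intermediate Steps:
$H{\left(S \right)} = \frac{2}{-4 + S}$
$J{\left(g \right)} = - \frac{1}{7 \left(-4 + g\right)} - \frac{g}{14}$ ($J{\left(g \right)} = \frac{g + \frac{2}{-4 + g}}{-14} = - \frac{g + \frac{2}{-4 + g}}{14} = - \frac{1}{7 \left(-4 + g\right)} - \frac{g}{14}$)
$\left(1012 - 2152\right) + \left(\left(U + 0\right) \left(-9\right) + J{\left(- \frac{17}{O} \right)}\right) = \left(1012 - 2152\right) - \left(\frac{1}{7 \left(-4 - \frac{17}{22}\right)} - \left(15 + 0\right) \left(-9\right) + \frac{1}{14} \left(-17\right) \frac{1}{22}\right) = -1140 - \left(135 + \frac{1}{7 \left(-4 - \frac{17}{22}\right)} + \frac{1}{14} \left(-17\right) \frac{1}{22}\right) = -1140 - \left(\frac{41563}{308} + \frac{1}{7 \left(-4 - \frac{17}{22}\right)}\right) = -1140 - \left(\frac{41563}{308} - \frac{22}{735}\right) = -1140 + \left(-135 + \left(\left(- \frac{1}{7}\right) \left(- \frac{22}{105}\right) + \frac{17}{308}\right)\right) = -1140 + \left(-135 + \left(\frac{22}{735} + \frac{17}{308}\right)\right) = -1140 + \left(-135 + \frac{2753}{32340}\right) = -1140 - \frac{4363147}{32340} = - \frac{41230747}{32340}$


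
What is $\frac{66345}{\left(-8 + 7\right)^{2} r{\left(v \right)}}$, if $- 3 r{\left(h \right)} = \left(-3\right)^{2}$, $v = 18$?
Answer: $-22115$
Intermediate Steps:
$r{\left(h \right)} = -3$ ($r{\left(h \right)} = - \frac{\left(-3\right)^{2}}{3} = \left(- \frac{1}{3}\right) 9 = -3$)
$\frac{66345}{\left(-8 + 7\right)^{2} r{\left(v \right)}} = \frac{66345}{\left(-8 + 7\right)^{2} \left(-3\right)} = \frac{66345}{\left(-1\right)^{2} \left(-3\right)} = \frac{66345}{1 \left(-3\right)} = \frac{66345}{-3} = 66345 \left(- \frac{1}{3}\right) = -22115$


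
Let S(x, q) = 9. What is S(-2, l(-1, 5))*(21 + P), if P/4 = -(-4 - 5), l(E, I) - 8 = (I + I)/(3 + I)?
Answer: 513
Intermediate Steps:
l(E, I) = 8 + 2*I/(3 + I) (l(E, I) = 8 + (I + I)/(3 + I) = 8 + (2*I)/(3 + I) = 8 + 2*I/(3 + I))
P = 36 (P = 4*(-(-4 - 5)) = 4*(-1*(-9)) = 4*9 = 36)
S(-2, l(-1, 5))*(21 + P) = 9*(21 + 36) = 9*57 = 513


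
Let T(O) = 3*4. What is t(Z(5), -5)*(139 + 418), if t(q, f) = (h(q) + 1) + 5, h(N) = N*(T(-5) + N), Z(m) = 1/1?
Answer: 10583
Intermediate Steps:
T(O) = 12
Z(m) = 1
h(N) = N*(12 + N)
t(q, f) = 6 + q*(12 + q) (t(q, f) = (q*(12 + q) + 1) + 5 = (1 + q*(12 + q)) + 5 = 6 + q*(12 + q))
t(Z(5), -5)*(139 + 418) = (6 + 1*(12 + 1))*(139 + 418) = (6 + 1*13)*557 = (6 + 13)*557 = 19*557 = 10583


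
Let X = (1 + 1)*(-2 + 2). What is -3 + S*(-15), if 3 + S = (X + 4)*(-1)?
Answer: 102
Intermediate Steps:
X = 0 (X = 2*0 = 0)
S = -7 (S = -3 + (0 + 4)*(-1) = -3 + 4*(-1) = -3 - 4 = -7)
-3 + S*(-15) = -3 - 7*(-15) = -3 + 105 = 102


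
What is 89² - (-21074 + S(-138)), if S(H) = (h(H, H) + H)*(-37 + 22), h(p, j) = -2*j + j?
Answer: 28995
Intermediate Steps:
h(p, j) = -j
S(H) = 0 (S(H) = (-H + H)*(-37 + 22) = 0*(-15) = 0)
89² - (-21074 + S(-138)) = 89² - (-21074 + 0) = 7921 - 1*(-21074) = 7921 + 21074 = 28995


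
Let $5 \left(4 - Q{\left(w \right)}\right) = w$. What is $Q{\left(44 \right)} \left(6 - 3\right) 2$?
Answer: $- \frac{144}{5} \approx -28.8$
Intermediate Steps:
$Q{\left(w \right)} = 4 - \frac{w}{5}$
$Q{\left(44 \right)} \left(6 - 3\right) 2 = \left(4 - \frac{44}{5}\right) \left(6 - 3\right) 2 = \left(4 - \frac{44}{5}\right) 3 \cdot 2 = \left(- \frac{24}{5}\right) 6 = - \frac{144}{5}$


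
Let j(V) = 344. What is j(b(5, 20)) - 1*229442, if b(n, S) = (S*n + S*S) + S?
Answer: -229098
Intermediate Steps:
b(n, S) = S + S² + S*n (b(n, S) = (S*n + S²) + S = (S² + S*n) + S = S + S² + S*n)
j(b(5, 20)) - 1*229442 = 344 - 1*229442 = 344 - 229442 = -229098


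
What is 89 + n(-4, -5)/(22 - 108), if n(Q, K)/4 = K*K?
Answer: 3777/43 ≈ 87.837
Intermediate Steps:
n(Q, K) = 4*K² (n(Q, K) = 4*(K*K) = 4*K²)
89 + n(-4, -5)/(22 - 108) = 89 + (4*(-5)²)/(22 - 108) = 89 + (4*25)/(-86) = 89 - 1/86*100 = 89 - 50/43 = 3777/43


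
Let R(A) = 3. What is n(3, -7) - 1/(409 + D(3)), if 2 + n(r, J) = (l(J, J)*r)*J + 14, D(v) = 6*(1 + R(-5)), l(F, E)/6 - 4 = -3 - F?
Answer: -431269/433 ≈ -996.00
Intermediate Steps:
l(F, E) = 6 - 6*F (l(F, E) = 24 + 6*(-3 - F) = 24 + (-18 - 6*F) = 6 - 6*F)
D(v) = 24 (D(v) = 6*(1 + 3) = 6*4 = 24)
n(r, J) = 12 + J*r*(6 - 6*J) (n(r, J) = -2 + (((6 - 6*J)*r)*J + 14) = -2 + ((r*(6 - 6*J))*J + 14) = -2 + (J*r*(6 - 6*J) + 14) = -2 + (14 + J*r*(6 - 6*J)) = 12 + J*r*(6 - 6*J))
n(3, -7) - 1/(409 + D(3)) = (12 - 6*(-7)*3*(-1 - 7)) - 1/(409 + 24) = (12 - 6*(-7)*3*(-8)) - 1/433 = (12 - 1008) - 1*1/433 = -996 - 1/433 = -431269/433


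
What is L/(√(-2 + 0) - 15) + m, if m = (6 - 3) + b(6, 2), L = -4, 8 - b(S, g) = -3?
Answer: 3238/227 + 4*I*√2/227 ≈ 14.264 + 0.02492*I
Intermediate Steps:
b(S, g) = 11 (b(S, g) = 8 - 1*(-3) = 8 + 3 = 11)
m = 14 (m = (6 - 3) + 11 = 3 + 11 = 14)
L/(√(-2 + 0) - 15) + m = -4/(√(-2 + 0) - 15) + 14 = -4/(√(-2) - 15) + 14 = -4/(I*√2 - 15) + 14 = -4/(-15 + I*√2) + 14 = 14 - 4/(-15 + I*√2)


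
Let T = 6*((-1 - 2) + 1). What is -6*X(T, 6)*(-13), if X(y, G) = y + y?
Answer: -1872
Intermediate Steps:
T = -12 (T = 6*(-3 + 1) = 6*(-2) = -12)
X(y, G) = 2*y
-6*X(T, 6)*(-13) = -12*(-12)*(-13) = -6*(-24)*(-13) = 144*(-13) = -1872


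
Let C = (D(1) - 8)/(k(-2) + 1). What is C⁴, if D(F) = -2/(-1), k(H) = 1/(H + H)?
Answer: 4096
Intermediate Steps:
k(H) = 1/(2*H)
D(F) = 2 (D(F) = -2*(-1) = 2)
C = -8 (C = (2 - 8)/((½)/(-2) + 1) = -6/((½)*(-½) + 1) = -6/(-¼ + 1) = -6/¾ = -6*4/3 = -8)
C⁴ = (-8)⁴ = 4096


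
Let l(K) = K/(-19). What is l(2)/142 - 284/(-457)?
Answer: 382659/616493 ≈ 0.62070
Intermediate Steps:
l(K) = -K/19 (l(K) = K*(-1/19) = -K/19)
l(2)/142 - 284/(-457) = -1/19*2/142 - 284/(-457) = -2/19*1/142 - 284*(-1/457) = -1/1349 + 284/457 = 382659/616493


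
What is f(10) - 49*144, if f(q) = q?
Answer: -7046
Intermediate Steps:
f(10) - 49*144 = 10 - 49*144 = 10 - 7056 = -7046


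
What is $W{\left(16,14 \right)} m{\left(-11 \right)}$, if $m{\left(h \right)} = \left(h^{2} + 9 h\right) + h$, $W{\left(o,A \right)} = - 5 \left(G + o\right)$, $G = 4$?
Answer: $-1100$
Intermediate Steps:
$W{\left(o,A \right)} = -20 - 5 o$ ($W{\left(o,A \right)} = - 5 \left(4 + o\right) = -20 - 5 o$)
$m{\left(h \right)} = h^{2} + 10 h$
$W{\left(16,14 \right)} m{\left(-11 \right)} = \left(-20 - 80\right) \left(- 11 \left(10 - 11\right)\right) = \left(-20 - 80\right) \left(\left(-11\right) \left(-1\right)\right) = \left(-100\right) 11 = -1100$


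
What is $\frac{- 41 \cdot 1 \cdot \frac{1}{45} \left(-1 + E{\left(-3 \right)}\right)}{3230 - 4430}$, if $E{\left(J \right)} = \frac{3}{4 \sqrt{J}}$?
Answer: $- \frac{41}{54000} - \frac{41 i \sqrt{3}}{216000} \approx -0.00075926 - 0.00032877 i$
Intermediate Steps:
$E{\left(J \right)} = \frac{3}{4 \sqrt{J}}$ ($E{\left(J \right)} = 3 \frac{1}{4 \sqrt{J}} = \frac{3}{4 \sqrt{J}}$)
$\frac{- 41 \cdot 1 \cdot \frac{1}{45} \left(-1 + E{\left(-3 \right)}\right)}{3230 - 4430} = \frac{- 41 \cdot 1 \cdot \frac{1}{45} \left(-1 + \frac{3}{4 i \sqrt{3}}\right)}{3230 - 4430} = \frac{- 41 \cdot 1 \cdot \frac{1}{45} \left(-1 + \frac{3 \left(- \frac{i \sqrt{3}}{3}\right)}{4}\right)}{-1200} = \left(-41\right) \frac{1}{45} \left(-1 - \frac{i \sqrt{3}}{4}\right) \left(- \frac{1}{1200}\right) = - \frac{41 \left(-1 - \frac{i \sqrt{3}}{4}\right)}{45} \left(- \frac{1}{1200}\right) = \left(\frac{41}{45} + \frac{41 i \sqrt{3}}{180}\right) \left(- \frac{1}{1200}\right) = - \frac{41}{54000} - \frac{41 i \sqrt{3}}{216000}$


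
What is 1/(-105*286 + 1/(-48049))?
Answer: -48049/1442911471 ≈ -3.3300e-5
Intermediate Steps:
1/(-105*286 + 1/(-48049)) = 1/(-30030 - 1/48049) = 1/(-1442911471/48049) = -48049/1442911471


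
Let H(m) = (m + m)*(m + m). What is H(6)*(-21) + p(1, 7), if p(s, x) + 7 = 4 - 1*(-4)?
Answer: -3023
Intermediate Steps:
p(s, x) = 1 (p(s, x) = -7 + (4 - 1*(-4)) = -7 + (4 + 4) = -7 + 8 = 1)
H(m) = 4*m² (H(m) = (2*m)*(2*m) = 4*m²)
H(6)*(-21) + p(1, 7) = (4*6²)*(-21) + 1 = (4*36)*(-21) + 1 = 144*(-21) + 1 = -3024 + 1 = -3023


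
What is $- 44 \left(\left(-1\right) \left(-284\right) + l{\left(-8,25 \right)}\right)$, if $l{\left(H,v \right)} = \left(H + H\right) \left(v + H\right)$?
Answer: $-528$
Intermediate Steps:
$l{\left(H,v \right)} = 2 H \left(H + v\right)$
$- 44 \left(\left(-1\right) \left(-284\right) + l{\left(-8,25 \right)}\right) = - 44 \left(\left(-1\right) \left(-284\right) + 2 \left(-8\right) \left(-8 + 25\right)\right) = - 44 \left(284 + 2 \left(-8\right) 17\right) = - 44 \left(284 - 272\right) = \left(-44\right) 12 = -528$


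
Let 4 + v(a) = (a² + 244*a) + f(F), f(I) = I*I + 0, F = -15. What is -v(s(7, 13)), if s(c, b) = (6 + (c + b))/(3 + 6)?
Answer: -75673/81 ≈ -934.23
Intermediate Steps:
f(I) = I² (f(I) = I² + 0 = I²)
s(c, b) = ⅔ + b/9 + c/9 (s(c, b) = (6 + (b + c))/9 = (6 + b + c)*(⅑) = ⅔ + b/9 + c/9)
v(a) = 221 + a² + 244*a (v(a) = -4 + ((a² + 244*a) + (-15)²) = -4 + ((a² + 244*a) + 225) = -4 + (225 + a² + 244*a) = 221 + a² + 244*a)
-v(s(7, 13)) = -(221 + (⅔ + (⅑)*13 + (⅑)*7)² + 244*(⅔ + (⅑)*13 + (⅑)*7)) = -(221 + (⅔ + 13/9 + 7/9)² + 244*(⅔ + 13/9 + 7/9)) = -(221 + (26/9)² + 244*(26/9)) = -(221 + 676/81 + 6344/9) = -1*75673/81 = -75673/81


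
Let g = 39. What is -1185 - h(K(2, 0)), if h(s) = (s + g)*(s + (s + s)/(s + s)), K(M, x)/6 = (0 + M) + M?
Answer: -2760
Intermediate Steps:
K(M, x) = 12*M (K(M, x) = 6*((0 + M) + M) = 6*(M + M) = 6*(2*M) = 12*M)
h(s) = (1 + s)*(39 + s) (h(s) = (s + 39)*(s + (s + s)/(s + s)) = (39 + s)*(s + (2*s)/((2*s))) = (39 + s)*(s + (2*s)*(1/(2*s))) = (39 + s)*(s + 1) = (39 + s)*(1 + s) = (1 + s)*(39 + s))
-1185 - h(K(2, 0)) = -1185 - (39 + (12*2)² + 40*(12*2)) = -1185 - (39 + 24² + 40*24) = -1185 - (39 + 576 + 960) = -1185 - 1*1575 = -1185 - 1575 = -2760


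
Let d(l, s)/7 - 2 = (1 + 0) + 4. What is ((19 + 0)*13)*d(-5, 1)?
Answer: 12103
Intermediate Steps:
d(l, s) = 49 (d(l, s) = 14 + 7*((1 + 0) + 4) = 14 + 7*(1 + 4) = 14 + 7*5 = 14 + 35 = 49)
((19 + 0)*13)*d(-5, 1) = ((19 + 0)*13)*49 = (19*13)*49 = 247*49 = 12103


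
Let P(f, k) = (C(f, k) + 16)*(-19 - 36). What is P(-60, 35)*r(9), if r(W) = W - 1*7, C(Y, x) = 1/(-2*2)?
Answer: -3465/2 ≈ -1732.5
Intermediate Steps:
C(Y, x) = -1/4 (C(Y, x) = -1/2*1/2 = -1/4)
r(W) = -7 + W (r(W) = W - 7 = -7 + W)
P(f, k) = -3465/4 (P(f, k) = (-1/4 + 16)*(-19 - 36) = (63/4)*(-55) = -3465/4)
P(-60, 35)*r(9) = -3465*(-7 + 9)/4 = -3465/4*2 = -3465/2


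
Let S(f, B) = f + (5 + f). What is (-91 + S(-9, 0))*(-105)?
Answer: 10920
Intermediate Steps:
S(f, B) = 5 + 2*f
(-91 + S(-9, 0))*(-105) = (-91 + (5 + 2*(-9)))*(-105) = (-91 + (5 - 18))*(-105) = (-91 - 13)*(-105) = -104*(-105) = 10920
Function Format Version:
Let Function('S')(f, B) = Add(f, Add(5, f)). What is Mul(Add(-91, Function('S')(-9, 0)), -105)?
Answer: 10920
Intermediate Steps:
Function('S')(f, B) = Add(5, Mul(2, f))
Mul(Add(-91, Function('S')(-9, 0)), -105) = Mul(Add(-91, Add(5, Mul(2, -9))), -105) = Mul(Add(-91, Add(5, -18)), -105) = Mul(Add(-91, -13), -105) = Mul(-104, -105) = 10920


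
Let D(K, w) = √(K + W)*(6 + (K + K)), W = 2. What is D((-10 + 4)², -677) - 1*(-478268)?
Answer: 478268 + 78*√38 ≈ 4.7875e+5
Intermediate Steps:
D(K, w) = √(2 + K)*(6 + 2*K) (D(K, w) = √(K + 2)*(6 + (K + K)) = √(2 + K)*(6 + 2*K))
D((-10 + 4)², -677) - 1*(-478268) = 2*√(2 + (-10 + 4)²)*(3 + (-10 + 4)²) - 1*(-478268) = 2*√(2 + (-6)²)*(3 + (-6)²) + 478268 = 2*√(2 + 36)*(3 + 36) + 478268 = 2*√38*39 + 478268 = 78*√38 + 478268 = 478268 + 78*√38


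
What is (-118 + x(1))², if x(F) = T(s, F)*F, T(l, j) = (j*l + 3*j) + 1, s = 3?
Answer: 12321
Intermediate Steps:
T(l, j) = 1 + 3*j + j*l (T(l, j) = (3*j + j*l) + 1 = 1 + 3*j + j*l)
x(F) = F*(1 + 6*F) (x(F) = (1 + 3*F + F*3)*F = (1 + 3*F + 3*F)*F = (1 + 6*F)*F = F*(1 + 6*F))
(-118 + x(1))² = (-118 + 1*(1 + 6*1))² = (-118 + 1*(1 + 6))² = (-118 + 1*7)² = (-118 + 7)² = (-111)² = 12321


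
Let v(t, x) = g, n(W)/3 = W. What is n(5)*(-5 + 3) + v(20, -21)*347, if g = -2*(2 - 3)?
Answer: 664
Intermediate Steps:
g = 2 (g = -2*(-1) = 2)
n(W) = 3*W
v(t, x) = 2
n(5)*(-5 + 3) + v(20, -21)*347 = (3*5)*(-5 + 3) + 2*347 = 15*(-2) + 694 = -30 + 694 = 664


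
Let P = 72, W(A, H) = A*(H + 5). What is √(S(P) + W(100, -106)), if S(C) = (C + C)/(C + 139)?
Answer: 2*I*√112407929/211 ≈ 100.5*I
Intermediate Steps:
W(A, H) = A*(5 + H)
S(C) = 2*C/(139 + C) (S(C) = (2*C)/(139 + C) = 2*C/(139 + C))
√(S(P) + W(100, -106)) = √(2*72/(139 + 72) + 100*(5 - 106)) = √(2*72/211 + 100*(-101)) = √(2*72*(1/211) - 10100) = √(144/211 - 10100) = √(-2130956/211) = 2*I*√112407929/211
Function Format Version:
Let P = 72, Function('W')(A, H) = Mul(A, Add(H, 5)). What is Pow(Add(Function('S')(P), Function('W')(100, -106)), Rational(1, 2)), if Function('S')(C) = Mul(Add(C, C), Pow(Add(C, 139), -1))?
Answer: Mul(Rational(2, 211), I, Pow(112407929, Rational(1, 2))) ≈ Mul(100.50, I)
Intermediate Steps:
Function('W')(A, H) = Mul(A, Add(5, H))
Function('S')(C) = Mul(2, C, Pow(Add(139, C), -1)) (Function('S')(C) = Mul(Mul(2, C), Pow(Add(139, C), -1)) = Mul(2, C, Pow(Add(139, C), -1)))
Pow(Add(Function('S')(P), Function('W')(100, -106)), Rational(1, 2)) = Pow(Add(Mul(2, 72, Pow(Add(139, 72), -1)), Mul(100, Add(5, -106))), Rational(1, 2)) = Pow(Add(Mul(2, 72, Pow(211, -1)), Mul(100, -101)), Rational(1, 2)) = Pow(Add(Mul(2, 72, Rational(1, 211)), -10100), Rational(1, 2)) = Pow(Add(Rational(144, 211), -10100), Rational(1, 2)) = Pow(Rational(-2130956, 211), Rational(1, 2)) = Mul(Rational(2, 211), I, Pow(112407929, Rational(1, 2)))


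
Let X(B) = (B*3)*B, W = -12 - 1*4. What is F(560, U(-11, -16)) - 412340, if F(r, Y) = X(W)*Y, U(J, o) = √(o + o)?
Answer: -412340 + 3072*I*√2 ≈ -4.1234e+5 + 4344.5*I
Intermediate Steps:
U(J, o) = √2*√o (U(J, o) = √(2*o) = √2*√o)
W = -16 (W = -12 - 4 = -16)
X(B) = 3*B² (X(B) = (3*B)*B = 3*B²)
F(r, Y) = 768*Y (F(r, Y) = (3*(-16)²)*Y = (3*256)*Y = 768*Y)
F(560, U(-11, -16)) - 412340 = 768*(√2*√(-16)) - 412340 = 768*(√2*(4*I)) - 412340 = 768*(4*I*√2) - 412340 = 3072*I*√2 - 412340 = -412340 + 3072*I*√2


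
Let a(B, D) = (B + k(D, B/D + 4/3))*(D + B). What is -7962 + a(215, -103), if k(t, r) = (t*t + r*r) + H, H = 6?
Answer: 115060494406/95481 ≈ 1.2051e+6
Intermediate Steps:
k(t, r) = 6 + r**2 + t**2 (k(t, r) = (t*t + r*r) + 6 = (t**2 + r**2) + 6 = (r**2 + t**2) + 6 = 6 + r**2 + t**2)
a(B, D) = (B + D)*(6 + B + D**2 + (4/3 + B/D)**2) (a(B, D) = (B + (6 + (B/D + 4/3)**2 + D**2))*(D + B) = (B + (6 + (B/D + 4*(1/3))**2 + D**2))*(B + D) = (B + (6 + (B/D + 4/3)**2 + D**2))*(B + D) = (B + (6 + (4/3 + B/D)**2 + D**2))*(B + D) = (B + (6 + D**2 + (4/3 + B/D)**2))*(B + D) = (6 + B + D**2 + (4/3 + B/D)**2)*(B + D) = (B + D)*(6 + B + D**2 + (4/3 + B/D)**2))
-7962 + a(215, -103) = -7962 + (215**2 + (-103)**3 + 6*215 + 6*(-103) + 215*(-103) + 215*(-103)**2 + (1/9)*(3*215 + 4*(-103))**2/(-103) + (1/9)*215*(3*215 + 4*(-103))**2/(-103)**2) = -7962 + (46225 - 1092727 + 1290 - 618 - 22145 + 215*10609 + (1/9)*(-1/103)*(645 - 412)**2 + (1/9)*215*(1/10609)*(645 - 412)**2) = -7962 + (46225 - 1092727 + 1290 - 618 - 22145 + 2280935 + (1/9)*(-1/103)*233**2 + (1/9)*215*(1/10609)*233**2) = -7962 + (46225 - 1092727 + 1290 - 618 - 22145 + 2280935 + (1/9)*(-1/103)*54289 + (1/9)*215*(1/10609)*54289) = -7962 + (46225 - 1092727 + 1290 - 618 - 22145 + 2280935 - 54289/927 + 11672135/95481) = -7962 + 115820714128/95481 = 115060494406/95481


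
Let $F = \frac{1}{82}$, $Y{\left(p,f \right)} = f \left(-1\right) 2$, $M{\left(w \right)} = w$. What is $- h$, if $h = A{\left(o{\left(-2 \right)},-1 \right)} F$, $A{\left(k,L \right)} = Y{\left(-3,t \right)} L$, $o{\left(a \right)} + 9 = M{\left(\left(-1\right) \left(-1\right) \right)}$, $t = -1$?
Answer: $\frac{1}{41} \approx 0.02439$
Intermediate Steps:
$Y{\left(p,f \right)} = - 2 f$ ($Y{\left(p,f \right)} = - f 2 = - 2 f$)
$o{\left(a \right)} = -8$ ($o{\left(a \right)} = -9 - -1 = -9 + 1 = -8$)
$A{\left(k,L \right)} = 2 L$ ($A{\left(k,L \right)} = \left(-2\right) \left(-1\right) L = 2 L$)
$F = \frac{1}{82} \approx 0.012195$
$h = - \frac{1}{41}$ ($h = 2 \left(-1\right) \frac{1}{82} = \left(-2\right) \frac{1}{82} = - \frac{1}{41} \approx -0.02439$)
$- h = \left(-1\right) \left(- \frac{1}{41}\right) = \frac{1}{41}$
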